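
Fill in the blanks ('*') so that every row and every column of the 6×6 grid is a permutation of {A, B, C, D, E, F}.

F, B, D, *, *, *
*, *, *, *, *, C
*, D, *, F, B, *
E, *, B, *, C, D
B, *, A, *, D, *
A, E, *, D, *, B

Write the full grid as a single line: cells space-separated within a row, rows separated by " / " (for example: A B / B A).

F B D C A E / D A F B E C / C D E F B A / E F B A C D / B C A E D F / A E C D F B

At row 2, column 1: row 2 has {C}; column 1 has {A,B,E,F}; that leaves D.
At row 3, column 1: row 3 has {B,D,F}; column 1 has {A,B,D,E,F}; that leaves C.
At row 3, column 3: row 3 has {B,C,D,F}; column 3 has {A,B,D}; that leaves E.
At row 3, column 6: row 3 has {B,C,D,E,F}; column 6 has {B,C,D}; that leaves A.
At row 4, column 4: row 4 has {B,C,D,E}; column 4 has {D,F}; that leaves A.
At row 6, column 5: row 6 has {A,B,D,E}; column 5 has {B,C,D}; that leaves F.
At row 1, column 6: row 1 has {B,D,F}; column 6 has {A,B,C,D}; that leaves E.
At row 2, column 3: row 2 has {C,D}; column 3 has {A,B,D,E}; that leaves F.
At row 4, column 2: row 4 has {A,B,C,D,E}; column 2 has {B,D,E}; that leaves F.
At row 5, column 2: row 5 has {A,B,D}; column 2 has {B,D,E,F}; that leaves C.
At row 5, column 4: row 5 has {A,B,C,D}; column 4 has {A,D,F}; that leaves E.
At row 5, column 6: row 5 has {A,B,C,D,E}; column 6 has {A,B,C,D,E}; that leaves F.
At row 6, column 3: row 6 has {A,B,D,E,F}; column 3 has {A,B,D,E,F}; that leaves C.
At row 1, column 4: row 1 has {B,D,E,F}; column 4 has {A,D,E,F}; that leaves C.
At row 1, column 5: row 1 has {B,C,D,E,F}; column 5 has {B,C,D,F}; that leaves A.
At row 2, column 2: row 2 has {C,D,F}; column 2 has {B,C,D,E,F}; that leaves A.
At row 2, column 4: row 2 has {A,C,D,F}; column 4 has {A,C,D,E,F}; that leaves B.
At row 2, column 5: row 2 has {A,B,C,D,F}; column 5 has {A,B,C,D,F}; that leaves E.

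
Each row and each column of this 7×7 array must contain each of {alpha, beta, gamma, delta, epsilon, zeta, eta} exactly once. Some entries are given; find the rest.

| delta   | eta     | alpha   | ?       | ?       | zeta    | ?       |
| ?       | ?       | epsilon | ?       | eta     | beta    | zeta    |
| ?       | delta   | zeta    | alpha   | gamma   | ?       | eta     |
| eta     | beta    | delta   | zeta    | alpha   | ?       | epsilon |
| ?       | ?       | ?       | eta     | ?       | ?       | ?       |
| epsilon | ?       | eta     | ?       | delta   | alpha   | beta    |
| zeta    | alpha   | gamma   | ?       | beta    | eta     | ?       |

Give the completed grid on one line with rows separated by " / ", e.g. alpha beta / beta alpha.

row 1 has {alpha,delta,zeta,eta}; column 5 has {alpha,beta,gamma,delta,eta} — only epsilon is left for (r1,c5).
row 1 has {alpha,delta,epsilon,zeta,eta}; column 7 has {beta,epsilon,zeta,eta} — only gamma is left for (r1,c7).
row 2 has {beta,epsilon,zeta,eta}; column 2 has {alpha,beta,delta,eta} — only gamma is left for (r2,c2).
row 2 has {beta,gamma,epsilon,zeta,eta}; column 4 has {alpha,zeta,eta} — only delta is left for (r2,c4).
row 3 has {alpha,gamma,delta,zeta,eta}; column 1 has {delta,epsilon,zeta,eta} — only beta is left for (r3,c1).
row 3 has {alpha,beta,gamma,delta,zeta,eta}; column 6 has {alpha,beta,zeta,eta} — only epsilon is left for (r3,c6).
row 4 has {alpha,beta,delta,epsilon,zeta,eta}; column 6 has {alpha,beta,epsilon,zeta,eta} — only gamma is left for (r4,c6).
row 5 has {eta}; column 3 has {alpha,gamma,delta,epsilon,zeta,eta} — only beta is left for (r5,c3).
row 5 has {beta,eta}; column 5 has {alpha,beta,gamma,delta,epsilon,eta} — only zeta is left for (r5,c5).
row 5 has {beta,zeta,eta}; column 6 has {alpha,beta,gamma,epsilon,zeta,eta} — only delta is left for (r5,c6).
row 5 has {beta,delta,zeta,eta}; column 7 has {beta,gamma,epsilon,zeta,eta} — only alpha is left for (r5,c7).
row 6 has {alpha,beta,delta,epsilon,eta}; column 2 has {alpha,beta,gamma,delta,eta} — only zeta is left for (r6,c2).
row 6 has {alpha,beta,delta,epsilon,zeta,eta}; column 4 has {alpha,delta,zeta,eta} — only gamma is left for (r6,c4).
row 7 has {alpha,beta,gamma,zeta,eta}; column 4 has {alpha,gamma,delta,zeta,eta} — only epsilon is left for (r7,c4).
row 7 has {alpha,beta,gamma,epsilon,zeta,eta}; column 7 has {alpha,beta,gamma,epsilon,zeta,eta} — only delta is left for (r7,c7).
row 1 has {alpha,gamma,delta,epsilon,zeta,eta}; column 4 has {alpha,gamma,delta,epsilon,zeta,eta} — only beta is left for (r1,c4).
row 2 has {beta,gamma,delta,epsilon,zeta,eta}; column 1 has {beta,delta,epsilon,zeta,eta} — only alpha is left for (r2,c1).
row 5 has {alpha,beta,delta,zeta,eta}; column 1 has {alpha,beta,delta,epsilon,zeta,eta} — only gamma is left for (r5,c1).
row 5 has {alpha,beta,gamma,delta,zeta,eta}; column 2 has {alpha,beta,gamma,delta,zeta,eta} — only epsilon is left for (r5,c2).

delta eta alpha beta epsilon zeta gamma / alpha gamma epsilon delta eta beta zeta / beta delta zeta alpha gamma epsilon eta / eta beta delta zeta alpha gamma epsilon / gamma epsilon beta eta zeta delta alpha / epsilon zeta eta gamma delta alpha beta / zeta alpha gamma epsilon beta eta delta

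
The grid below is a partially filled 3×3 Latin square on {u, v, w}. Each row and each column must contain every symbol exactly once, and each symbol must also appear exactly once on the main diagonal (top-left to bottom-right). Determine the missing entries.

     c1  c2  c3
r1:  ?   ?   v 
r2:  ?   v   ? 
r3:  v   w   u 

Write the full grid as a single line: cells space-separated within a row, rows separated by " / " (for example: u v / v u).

w u v / u v w / v w u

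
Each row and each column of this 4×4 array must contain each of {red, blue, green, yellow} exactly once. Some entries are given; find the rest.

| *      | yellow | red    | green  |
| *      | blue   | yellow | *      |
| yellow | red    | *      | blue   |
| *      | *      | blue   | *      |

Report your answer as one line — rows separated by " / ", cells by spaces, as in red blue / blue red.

blue yellow red green / green blue yellow red / yellow red green blue / red green blue yellow

(r1,c1): row 1 has {red,green,yellow}; column 1 has {yellow}, so it must be blue.
(r2,c4): row 2 has {blue,yellow}; column 4 has {blue,green}, so it must be red.
(r3,c3): row 3 has {red,blue,yellow}; column 3 has {red,blue,yellow}, so it must be green.
(r4,c2): row 4 has {blue}; column 2 has {red,blue,yellow}, so it must be green.
(r4,c4): row 4 has {blue,green}; column 4 has {red,blue,green}, so it must be yellow.
(r2,c1): row 2 has {red,blue,yellow}; column 1 has {blue,yellow}, so it must be green.
(r4,c1): row 4 has {blue,green,yellow}; column 1 has {blue,green,yellow}, so it must be red.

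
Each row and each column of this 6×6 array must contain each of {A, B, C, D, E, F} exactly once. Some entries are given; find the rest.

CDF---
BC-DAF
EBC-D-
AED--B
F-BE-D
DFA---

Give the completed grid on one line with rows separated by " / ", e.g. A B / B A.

C D F A B E / B C E D A F / E B C F D A / A E D C F B / F A B E C D / D F A B E C

row 2 has {A,B,C,D,F}; column 3 has {A,B,C,D,F} — only E is left for (r2,c3).
row 3 has {B,C,D,E}; column 6 has {B,D,F} — only A is left for (r3,c6).
row 5 has {B,D,E,F}; column 2 has {B,C,D,E,F} — only A is left for (r5,c2).
row 5 has {A,B,D,E,F}; column 5 has {A,D} — only C is left for (r5,c5).
row 1 has {C,D,F}; column 6 has {A,B,D,F} — only E is left for (r1,c6).
row 3 has {A,B,C,D,E}; column 4 has {D,E} — only F is left for (r3,c4).
row 4 has {A,B,D,E}; column 4 has {D,E,F} — only C is left for (r4,c4).
row 4 has {A,B,C,D,E}; column 5 has {A,C,D} — only F is left for (r4,c5).
row 6 has {A,D,F}; column 4 has {C,D,E,F} — only B is left for (r6,c4).
row 6 has {A,B,D,F}; column 5 has {A,C,D,F} — only E is left for (r6,c5).
row 6 has {A,B,D,E,F}; column 6 has {A,B,D,E,F} — only C is left for (r6,c6).
row 1 has {C,D,E,F}; column 4 has {B,C,D,E,F} — only A is left for (r1,c4).
row 1 has {A,C,D,E,F}; column 5 has {A,C,D,E,F} — only B is left for (r1,c5).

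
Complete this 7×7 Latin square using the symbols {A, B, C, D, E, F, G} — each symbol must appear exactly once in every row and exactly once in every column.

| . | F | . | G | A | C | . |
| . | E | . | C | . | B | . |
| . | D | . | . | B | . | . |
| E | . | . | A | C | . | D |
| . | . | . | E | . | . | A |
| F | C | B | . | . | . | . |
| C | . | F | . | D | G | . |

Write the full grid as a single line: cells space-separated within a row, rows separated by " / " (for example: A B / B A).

At row 3, column 4: row 3 has {B,D}; column 4 has {A,C,E,G}; that leaves F.
At row 4, column 3: row 4 has {A,C,D,E}; column 3 has {B,F}; that leaves G.
At row 4, column 6: row 4 has {A,C,D,E,G}; column 6 has {B,C,G}; that leaves F.
At row 5, column 6: row 5 has {A,E}; column 6 has {B,C,F,G}; that leaves D.
At row 6, column 4: row 6 has {B,C,F}; column 4 has {A,C,E,F,G}; that leaves D.
At row 7, column 4: row 7 has {C,D,F,G}; column 4 has {A,C,D,E,F,G}; that leaves B.
At row 7, column 7: row 7 has {B,C,D,F,G}; column 7 has {A,D}; that leaves E.
At row 1, column 7: row 1 has {A,C,F,G}; column 7 has {A,D,E}; that leaves B.
At row 4, column 2: row 4 has {A,C,D,E,F,G}; column 2 has {C,D,E,F}; that leaves B.
At row 5, column 2: row 5 has {A,D,E}; column 2 has {B,C,D,E,F}; that leaves G.
At row 5, column 3: row 5 has {A,D,E,G}; column 3 has {B,F,G}; that leaves C.
At row 5, column 5: row 5 has {A,C,D,E,G}; column 5 has {A,B,C,D}; that leaves F.
At row 6, column 7: row 6 has {B,C,D,F}; column 7 has {A,B,D,E}; that leaves G.
At row 7, column 2: row 7 has {B,C,D,E,F,G}; column 2 has {B,C,D,E,F,G}; that leaves A.
At row 1, column 1: row 1 has {A,B,C,F,G}; column 1 has {C,E,F}; that leaves D.
At row 1, column 3: row 1 has {A,B,C,D,F,G}; column 3 has {B,C,F,G}; that leaves E.
At row 2, column 5: row 2 has {B,C,E}; column 5 has {A,B,C,D,F}; that leaves G.
At row 2, column 7: row 2 has {B,C,E,G}; column 7 has {A,B,D,E,G}; that leaves F.
At row 3, column 3: row 3 has {B,D,F}; column 3 has {B,C,E,F,G}; that leaves A.
At row 3, column 6: row 3 has {A,B,D,F}; column 6 has {B,C,D,F,G}; that leaves E.
At row 3, column 7: row 3 has {A,B,D,E,F}; column 7 has {A,B,D,E,F,G}; that leaves C.
At row 5, column 1: row 5 has {A,C,D,E,F,G}; column 1 has {C,D,E,F}; that leaves B.
At row 6, column 5: row 6 has {B,C,D,F,G}; column 5 has {A,B,C,D,F,G}; that leaves E.
At row 6, column 6: row 6 has {B,C,D,E,F,G}; column 6 has {B,C,D,E,F,G}; that leaves A.
At row 2, column 1: row 2 has {B,C,E,F,G}; column 1 has {B,C,D,E,F}; that leaves A.
At row 2, column 3: row 2 has {A,B,C,E,F,G}; column 3 has {A,B,C,E,F,G}; that leaves D.
At row 3, column 1: row 3 has {A,B,C,D,E,F}; column 1 has {A,B,C,D,E,F}; that leaves G.

D F E G A C B / A E D C G B F / G D A F B E C / E B G A C F D / B G C E F D A / F C B D E A G / C A F B D G E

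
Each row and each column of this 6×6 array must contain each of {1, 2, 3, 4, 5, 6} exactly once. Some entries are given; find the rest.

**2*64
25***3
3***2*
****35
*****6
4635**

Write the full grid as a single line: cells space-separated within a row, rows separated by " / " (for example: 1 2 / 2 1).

5 1 2 3 6 4 / 2 5 6 1 4 3 / 3 4 5 6 2 1 / 6 2 1 4 3 5 / 1 3 4 2 5 6 / 4 6 3 5 1 2

(r3,c6) = 1
(r6,c5) = 1
(r6,c6) = 2
(r2,c5) = 4
(r3,c2) = 4
(r3,c4) = 6
(r5,c5) = 5
(r2,c4) = 1
(r3,c3) = 5
(r5,c1) = 1
(r5,c3) = 4
(r1,c1) = 5
(r1,c4) = 3
(r2,c3) = 6
(r4,c1) = 6
(r4,c3) = 1
(r5,c4) = 2
(r1,c2) = 1
(r4,c2) = 2
(r4,c4) = 4
(r5,c2) = 3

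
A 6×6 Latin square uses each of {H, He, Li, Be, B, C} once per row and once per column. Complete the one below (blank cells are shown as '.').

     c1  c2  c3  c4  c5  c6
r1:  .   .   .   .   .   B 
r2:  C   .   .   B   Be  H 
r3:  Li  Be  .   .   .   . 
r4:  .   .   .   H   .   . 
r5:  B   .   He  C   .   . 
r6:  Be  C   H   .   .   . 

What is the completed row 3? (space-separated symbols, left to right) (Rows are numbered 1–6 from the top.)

Li Be B He H C

At row 2, column 3: row 2 has {H,Be,B,C}; column 3 has {H,He}; that leaves Li.
At row 3, column 4: row 3 has {Li,Be}; column 4 has {H,B,C}; that leaves He.
At row 3, column 6: row 3 has {He,Li,Be}; column 6 has {H,B}; that leaves C.
At row 4, column 1: row 4 has {H}; column 1 has {Li,Be,B,C}; that leaves He.
At row 6, column 4: row 6 has {H,Be,C}; column 4 has {H,He,B,C}; that leaves Li.
At row 6, column 6: row 6 has {H,Li,Be,C}; column 6 has {H,B,C}; that leaves He.
At row 1, column 1: row 1 has {B}; column 1 has {He,Li,Be,B,C}; that leaves H.
At row 1, column 4: row 1 has {H,B}; column 4 has {H,He,Li,B,C}; that leaves Be.
At row 2, column 2: row 2 has {H,Li,Be,B,C}; column 2 has {Be,C}; that leaves He.
At row 3, column 3: row 3 has {He,Li,Be,C}; column 3 has {H,He,Li}; that leaves B.
At row 3, column 5: row 3 has {He,Li,Be,B,C}; column 5 has {Be}; that leaves H.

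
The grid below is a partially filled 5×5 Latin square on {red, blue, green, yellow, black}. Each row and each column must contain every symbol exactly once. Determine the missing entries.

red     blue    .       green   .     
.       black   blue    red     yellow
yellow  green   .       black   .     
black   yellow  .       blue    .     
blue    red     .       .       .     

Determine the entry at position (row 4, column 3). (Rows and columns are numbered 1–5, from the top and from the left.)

(r1,c5) = black
(r2,c1) = green
(r3,c3) = red
(r3,c5) = blue
(r4,c3) = green

green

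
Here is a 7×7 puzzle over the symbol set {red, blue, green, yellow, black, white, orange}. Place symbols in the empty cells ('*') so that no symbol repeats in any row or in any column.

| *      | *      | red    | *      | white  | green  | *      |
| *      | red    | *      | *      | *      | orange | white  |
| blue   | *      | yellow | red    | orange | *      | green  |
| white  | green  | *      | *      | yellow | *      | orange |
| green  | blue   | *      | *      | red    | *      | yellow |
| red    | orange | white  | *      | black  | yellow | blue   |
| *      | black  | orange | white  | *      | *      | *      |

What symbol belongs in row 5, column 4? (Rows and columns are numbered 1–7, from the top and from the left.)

orange

Cell (r1,c2): row 1 has {red,green,white}; column 2 has {red,blue,green,black,orange} → yellow.
Cell (r1,c7): row 1 has {red,green,yellow,white}; column 7 has {blue,green,yellow,white,orange} → black.
Cell (r3,c2): row 3 has {red,blue,green,yellow,orange}; column 2 has {red,blue,green,yellow,black,orange} → white.
Cell (r3,c6): row 3 has {red,blue,green,yellow,white,orange}; column 6 has {green,yellow,orange} → black.
Cell (r5,c3): row 5 has {red,blue,green,yellow}; column 3 has {red,yellow,white,orange} → black.
Cell (r5,c4): row 5 has {red,blue,green,yellow,black}; column 4 has {red,white} → orange.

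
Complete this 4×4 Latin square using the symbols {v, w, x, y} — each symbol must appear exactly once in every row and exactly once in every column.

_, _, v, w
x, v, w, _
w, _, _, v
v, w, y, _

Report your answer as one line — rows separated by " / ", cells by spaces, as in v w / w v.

(r1,c1) = y
(r1,c2) = x
(r2,c4) = y
(r3,c2) = y
(r3,c3) = x
(r4,c4) = x

y x v w / x v w y / w y x v / v w y x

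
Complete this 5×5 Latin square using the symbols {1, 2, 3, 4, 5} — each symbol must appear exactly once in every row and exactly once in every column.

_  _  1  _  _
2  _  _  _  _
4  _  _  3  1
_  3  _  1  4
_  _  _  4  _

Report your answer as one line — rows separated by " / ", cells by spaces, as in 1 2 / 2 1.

3 4 1 2 5 / 2 1 4 5 3 / 4 2 5 3 1 / 5 3 2 1 4 / 1 5 3 4 2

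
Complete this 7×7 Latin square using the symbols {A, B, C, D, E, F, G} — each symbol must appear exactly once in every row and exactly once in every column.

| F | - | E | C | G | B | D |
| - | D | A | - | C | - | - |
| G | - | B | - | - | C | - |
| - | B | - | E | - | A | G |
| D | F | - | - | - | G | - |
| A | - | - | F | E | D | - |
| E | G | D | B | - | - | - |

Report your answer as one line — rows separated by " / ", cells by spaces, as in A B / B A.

F A E C G B D / B D A G C E F / G E B D F C A / C B F E D A G / D F C A B G E / A C G F E D B / E G D B A F C

row 1 has {B,C,D,E,F,G}; column 2 has {B,D,F,G} — only A is left for (r1,c2).
row 2 has {A,C,D}; column 1 has {A,D,E,F,G} — only B is left for (r2,c1).
row 2 has {A,B,C,D}; column 4 has {B,C,E,F} — only G is left for (r2,c4).
row 3 has {B,C,G}; column 2 has {A,B,D,F,G} — only E is left for (r3,c2).
row 4 has {A,B,E,G}; column 1 has {A,B,D,E,F,G} — only C is left for (r4,c1).
row 4 has {A,B,C,E,G}; column 3 has {A,B,D,E} — only F is left for (r4,c3).
row 4 has {A,B,C,E,F,G}; column 5 has {C,E,G} — only D is left for (r4,c5).
row 5 has {D,F,G}; column 3 has {A,B,D,E,F} — only C is left for (r5,c3).
row 5 has {C,D,F,G}; column 4 has {B,C,E,F,G} — only A is left for (r5,c4).
row 5 has {A,C,D,F,G}; column 5 has {C,D,E,G} — only B is left for (r5,c5).
row 5 has {A,B,C,D,F,G}; column 7 has {D,G} — only E is left for (r5,c7).
row 6 has {A,D,E,F}; column 2 has {A,B,D,E,F,G} — only C is left for (r6,c2).
row 6 has {A,C,D,E,F}; column 3 has {A,B,C,D,E,F} — only G is left for (r6,c3).
row 6 has {A,C,D,E,F,G}; column 7 has {D,E,G} — only B is left for (r6,c7).
row 7 has {B,D,E,G}; column 6 has {A,B,C,D,G} — only F is left for (r7,c6).
row 2 has {A,B,C,D,G}; column 6 has {A,B,C,D,F,G} — only E is left for (r2,c6).
row 2 has {A,B,C,D,E,G}; column 7 has {B,D,E,G} — only F is left for (r2,c7).
row 3 has {B,C,E,G}; column 4 has {A,B,C,E,F,G} — only D is left for (r3,c4).
row 3 has {B,C,D,E,G}; column 7 has {B,D,E,F,G} — only A is left for (r3,c7).
row 7 has {B,D,E,F,G}; column 5 has {B,C,D,E,G} — only A is left for (r7,c5).
row 7 has {A,B,D,E,F,G}; column 7 has {A,B,D,E,F,G} — only C is left for (r7,c7).
row 3 has {A,B,C,D,E,G}; column 5 has {A,B,C,D,E,G} — only F is left for (r3,c5).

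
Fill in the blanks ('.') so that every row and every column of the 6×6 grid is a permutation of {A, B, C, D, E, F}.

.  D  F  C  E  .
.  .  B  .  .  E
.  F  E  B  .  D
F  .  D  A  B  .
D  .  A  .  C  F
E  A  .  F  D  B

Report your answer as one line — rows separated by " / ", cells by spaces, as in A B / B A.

B D F C E A / A C B D F E / C F E B A D / F E D A B C / D B A E C F / E A C F D B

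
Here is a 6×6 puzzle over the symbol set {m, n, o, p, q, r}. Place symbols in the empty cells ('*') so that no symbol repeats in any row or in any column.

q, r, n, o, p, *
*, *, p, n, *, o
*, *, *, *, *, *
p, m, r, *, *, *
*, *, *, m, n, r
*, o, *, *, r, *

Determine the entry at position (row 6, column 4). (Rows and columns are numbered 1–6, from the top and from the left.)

p

(r1,c6) = m
(r2,c2) = q
(r2,c5) = m
(r4,c4) = q
(r4,c5) = o
(r4,c6) = n
(r5,c1) = o
(r5,c2) = p
(r5,c3) = q
(r6,c3) = m
(r6,c4) = p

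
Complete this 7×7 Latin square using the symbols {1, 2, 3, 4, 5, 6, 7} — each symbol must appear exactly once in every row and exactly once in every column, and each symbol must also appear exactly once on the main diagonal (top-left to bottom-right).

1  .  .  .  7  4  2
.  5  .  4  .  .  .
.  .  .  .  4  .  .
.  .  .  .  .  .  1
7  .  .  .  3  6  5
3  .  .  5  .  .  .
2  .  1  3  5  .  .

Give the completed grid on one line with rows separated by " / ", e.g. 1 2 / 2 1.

1 3 5 6 7 4 2 / 6 5 7 4 2 1 3 / 5 1 6 2 4 3 7 / 4 2 3 7 6 5 1 / 7 4 2 1 3 6 5 / 3 7 4 5 1 2 6 / 2 6 1 3 5 7 4

Cell (r1,c4): row 1 has {1,2,4,7}; column 4 has {3,4,5} → 6.
Cell (r2,c1): row 2 has {4,5}; column 1 has {1,2,3,7} → 6.
Cell (r3,c1): row 3 has {4}; column 1 has {1,2,3,6,7} → 5.
Cell (r4,c1): row 4 has {1}; column 1 has {1,2,3,5,6,7} → 4.
Cell (r7,c6): row 7 has {1,2,3,5}; column 6 has {4,6} → 7.
Cell (r1,c2): row 1 has {1,2,4,6,7}; column 2 has {5} → 3.
Cell (r1,c3): row 1 has {1,2,3,4,6,7}; column 3 has {1} → 5.
Cell (r6,c6): row 6 has {3,5}; column 6 has {4,6,7}; the diagonal has {1,3,5} → 2.
Cell (r4,c4): row 4 has {1,4}; column 4 has {3,4,5,6}; the diagonal has {1,2,3,5} → 7.
Cell (r3,c3): row 3 has {4,5}; column 3 has {1,5}; the diagonal has {1,2,3,5,7} → 6.
Cell (r7,c7): row 7 has {1,2,3,5,7}; column 7 has {1,2,5}; the diagonal has {1,2,3,5,6,7} → 4.
Cell (r7,c2): row 7 has {1,2,3,4,5,7}; column 2 has {3,5} → 6.
Cell (r4,c2): row 4 has {1,4,7}; column 2 has {3,5,6} → 2.
Cell (r4,c3): row 4 has {1,2,4,7}; column 3 has {1,5,6} → 3.
Cell (r4,c5): row 4 has {1,2,3,4,7}; column 5 has {3,4,5,7} → 6.
Cell (r4,c6): row 4 has {1,2,3,4,6,7}; column 6 has {2,4,6,7} → 5.
Cell (r6,c5): row 6 has {2,3,5}; column 5 has {3,4,5,6,7} → 1.
Cell (r2,c5): row 2 has {4,5,6}; column 5 has {1,3,4,5,6,7} → 2.
Cell (r2,c3): row 2 has {2,4,5,6}; column 3 has {1,3,5,6} → 7.
Cell (r2,c7): row 2 has {2,4,5,6,7}; column 7 has {1,2,4,5} → 3.
Cell (r3,c7): row 3 has {4,5,6}; column 7 has {1,2,3,4,5} → 7.
Cell (r6,c3): row 6 has {1,2,3,5}; column 3 has {1,3,5,6,7} → 4.
Cell (r6,c7): row 6 has {1,2,3,4,5}; column 7 has {1,2,3,4,5,7} → 6.
Cell (r2,c6): row 2 has {2,3,4,5,6,7}; column 6 has {2,4,5,6,7} → 1.
Cell (r3,c2): row 3 has {4,5,6,7}; column 2 has {2,3,5,6} → 1.
Cell (r3,c4): row 3 has {1,4,5,6,7}; column 4 has {3,4,5,6,7} → 2.
Cell (r3,c6): row 3 has {1,2,4,5,6,7}; column 6 has {1,2,4,5,6,7} → 3.
Cell (r5,c2): row 5 has {3,5,6,7}; column 2 has {1,2,3,5,6} → 4.
Cell (r5,c3): row 5 has {3,4,5,6,7}; column 3 has {1,3,4,5,6,7} → 2.
Cell (r5,c4): row 5 has {2,3,4,5,6,7}; column 4 has {2,3,4,5,6,7} → 1.
Cell (r6,c2): row 6 has {1,2,3,4,5,6}; column 2 has {1,2,3,4,5,6} → 7.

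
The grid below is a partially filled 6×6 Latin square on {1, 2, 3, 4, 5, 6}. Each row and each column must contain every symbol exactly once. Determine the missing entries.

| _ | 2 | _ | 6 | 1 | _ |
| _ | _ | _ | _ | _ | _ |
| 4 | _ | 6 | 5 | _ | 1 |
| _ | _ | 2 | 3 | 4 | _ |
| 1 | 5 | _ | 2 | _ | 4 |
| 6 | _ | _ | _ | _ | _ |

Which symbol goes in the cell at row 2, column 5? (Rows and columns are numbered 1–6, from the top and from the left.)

row 3 has {1,4,5,6}; column 2 has {2,5} — only 3 is left for (r3,c2).
row 3 has {1,3,4,5,6}; column 5 has {1,4} — only 2 is left for (r3,c5).
row 4 has {2,3,4}; column 1 has {1,4,6} — only 5 is left for (r4,c1).
row 4 has {2,3,4,5}; column 6 has {1,4} — only 6 is left for (r4,c6).
row 5 has {1,2,4,5}; column 3 has {2,6} — only 3 is left for (r5,c3).
row 5 has {1,2,3,4,5}; column 5 has {1,2,4} — only 6 is left for (r5,c5).
row 1 has {1,2,6}; column 1 has {1,4,5,6} — only 3 is left for (r1,c1).
row 1 has {1,2,3,6}; column 6 has {1,4,6} — only 5 is left for (r1,c6).
row 2 is empty so far; column 1 has {1,3,4,5,6} — only 2 is left for (r2,c1).
row 2 has {2}; column 6 has {1,4,5,6} — only 3 is left for (r2,c6).
row 4 has {2,3,4,5,6}; column 2 has {2,3,5} — only 1 is left for (r4,c2).
row 6 has {6}; column 2 has {1,2,3,5} — only 4 is left for (r6,c2).
row 6 has {4,6}; column 4 has {2,3,5,6} — only 1 is left for (r6,c4).
row 6 has {1,4,6}; column 6 has {1,3,4,5,6} — only 2 is left for (r6,c6).
row 1 has {1,2,3,5,6}; column 3 has {2,3,6} — only 4 is left for (r1,c3).
row 2 has {2,3}; column 2 has {1,2,3,4,5} — only 6 is left for (r2,c2).
row 2 has {2,3,6}; column 4 has {1,2,3,5,6} — only 4 is left for (r2,c4).
row 2 has {2,3,4,6}; column 5 has {1,2,4,6} — only 5 is left for (r2,c5).

5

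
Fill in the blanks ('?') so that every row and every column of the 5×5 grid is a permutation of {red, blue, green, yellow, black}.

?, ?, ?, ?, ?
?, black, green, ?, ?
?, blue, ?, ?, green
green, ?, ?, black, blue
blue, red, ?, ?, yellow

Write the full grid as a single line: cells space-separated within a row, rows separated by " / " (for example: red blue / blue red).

red green blue yellow black / yellow black green blue red / black blue yellow red green / green yellow red black blue / blue red black green yellow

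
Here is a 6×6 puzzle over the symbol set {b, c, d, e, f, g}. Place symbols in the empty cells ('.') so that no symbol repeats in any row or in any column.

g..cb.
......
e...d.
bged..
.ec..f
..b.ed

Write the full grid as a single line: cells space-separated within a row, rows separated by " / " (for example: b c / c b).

g d f c b e / f b d e c g / e c g f d b / b g e d f c / d e c b g f / c f b g e d

(r1,c6) = e
(r4,c6) = c
(r5,c1) = d
(r5,c5) = g
(r4,c5) = f
(r5,c4) = b
(r2,c5) = c
(r2,c1) = f
(r6,c1) = c
(r6,c2) = f
(r6,c4) = g
(r1,c2) = d
(r1,c3) = f
(r2,c2) = b
(r2,c4) = e
(r2,c6) = g
(r3,c2) = c
(r3,c3) = g
(r3,c4) = f
(r3,c6) = b
(r2,c3) = d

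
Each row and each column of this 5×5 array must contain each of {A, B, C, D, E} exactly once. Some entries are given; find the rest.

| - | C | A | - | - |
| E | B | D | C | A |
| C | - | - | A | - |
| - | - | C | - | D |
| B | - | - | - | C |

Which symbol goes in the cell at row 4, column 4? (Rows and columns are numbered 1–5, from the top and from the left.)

B

(r1,c1) = D
(r4,c1) = A
(r4,c2) = E
(r4,c4) = B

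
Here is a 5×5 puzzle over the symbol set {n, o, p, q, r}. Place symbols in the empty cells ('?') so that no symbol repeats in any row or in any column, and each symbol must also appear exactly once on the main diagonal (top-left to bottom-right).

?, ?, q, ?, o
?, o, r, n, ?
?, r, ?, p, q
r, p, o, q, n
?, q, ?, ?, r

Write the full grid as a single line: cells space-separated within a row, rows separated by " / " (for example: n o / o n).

p n q r o / q o r n p / o r n p q / r p o q n / n q p o r

Cell (r1,c2): row 1 has {o,q}; column 2 has {o,p,q,r} → n.
Cell (r1,c4): row 1 has {n,o,q}; column 4 has {n,p,q} → r.
Cell (r2,c5): row 2 has {n,o,r}; column 5 has {n,o,q,r} → p.
Cell (r3,c3): row 3 has {p,q,r}; column 3 has {o,q,r}; the diagonal has {o,q,r} → n.
Cell (r5,c3): row 5 has {q,r}; column 3 has {n,o,q,r} → p.
Cell (r5,c4): row 5 has {p,q,r}; column 4 has {n,p,q,r} → o.
Cell (r1,c1): row 1 has {n,o,q,r}; column 1 has {r}; the diagonal has {n,o,q,r} → p.
Cell (r2,c1): row 2 has {n,o,p,r}; column 1 has {p,r} → q.
Cell (r3,c1): row 3 has {n,p,q,r}; column 1 has {p,q,r} → o.
Cell (r5,c1): row 5 has {o,p,q,r}; column 1 has {o,p,q,r} → n.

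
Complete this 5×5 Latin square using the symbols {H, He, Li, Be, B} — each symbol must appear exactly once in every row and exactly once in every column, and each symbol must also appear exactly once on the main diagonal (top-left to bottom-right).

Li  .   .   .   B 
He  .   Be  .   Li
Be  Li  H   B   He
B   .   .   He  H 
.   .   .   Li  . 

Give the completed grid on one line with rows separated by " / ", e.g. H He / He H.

(r1,c3): row 1 has {Li,B}; column 3 has {H,Be}, so it must be He.
(r2,c2): row 2 has {He,Li,Be}; column 2 has {Li}; the diagonal has {H,He,Li}, so it must be B.
(r2,c4): row 2 has {He,Li,Be,B}; column 4 has {He,Li,B}, so it must be H.
(r4,c2): row 4 has {H,He,B}; column 2 has {Li,B}, so it must be Be.
(r4,c3): row 4 has {H,He,Be,B}; column 3 has {H,He,Be}, so it must be Li.
(r5,c1): row 5 has {Li}; column 1 has {He,Li,Be,B}, so it must be H.
(r5,c2): row 5 has {H,Li}; column 2 has {Li,Be,B}, so it must be He.
(r5,c3): row 5 has {H,He,Li}; column 3 has {H,He,Li,Be}, so it must be B.
(r5,c5): row 5 has {H,He,Li,B}; column 5 has {H,He,Li,B}; the diagonal has {H,He,Li,B}, so it must be Be.
(r1,c2): row 1 has {He,Li,B}; column 2 has {He,Li,Be,B}, so it must be H.
(r1,c4): row 1 has {H,He,Li,B}; column 4 has {H,He,Li,B}, so it must be Be.

Li H He Be B / He B Be H Li / Be Li H B He / B Be Li He H / H He B Li Be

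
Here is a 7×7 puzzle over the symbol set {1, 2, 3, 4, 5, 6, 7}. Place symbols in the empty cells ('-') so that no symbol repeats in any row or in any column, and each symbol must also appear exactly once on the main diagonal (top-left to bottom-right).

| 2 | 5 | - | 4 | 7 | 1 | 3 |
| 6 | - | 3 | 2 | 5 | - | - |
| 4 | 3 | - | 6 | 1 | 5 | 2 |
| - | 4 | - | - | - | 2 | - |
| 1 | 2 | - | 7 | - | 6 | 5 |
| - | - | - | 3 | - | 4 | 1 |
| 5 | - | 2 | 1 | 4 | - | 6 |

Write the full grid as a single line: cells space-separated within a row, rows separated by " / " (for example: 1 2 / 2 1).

2 5 6 4 7 1 3 / 6 1 3 2 5 7 4 / 4 3 7 6 1 5 2 / 3 4 1 5 6 2 7 / 1 2 4 7 3 6 5 / 7 6 5 3 2 4 1 / 5 7 2 1 4 3 6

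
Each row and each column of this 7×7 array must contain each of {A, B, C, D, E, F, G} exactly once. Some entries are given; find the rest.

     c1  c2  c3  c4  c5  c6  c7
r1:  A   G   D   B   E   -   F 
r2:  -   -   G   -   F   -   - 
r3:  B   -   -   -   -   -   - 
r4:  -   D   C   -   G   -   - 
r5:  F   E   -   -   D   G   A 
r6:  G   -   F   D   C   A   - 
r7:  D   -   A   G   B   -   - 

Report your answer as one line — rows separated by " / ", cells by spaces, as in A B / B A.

(r1,c6): row 1 has {A,B,D,E,F,G}; column 6 has {A,G}, so it must be C.
(r3,c3): row 3 has {B}; column 3 has {A,C,D,F,G}, so it must be E.
(r3,c5): row 3 has {B,E}; column 5 has {B,C,D,E,F,G}, so it must be A.
(r4,c1): row 4 has {C,D,G}; column 1 has {A,B,D,F,G}, so it must be E.
(r4,c7): row 4 has {C,D,E,G}; column 7 has {A,F}, so it must be B.
(r5,c3): row 5 has {A,D,E,F,G}; column 3 has {A,C,D,E,F,G}, so it must be B.
(r5,c4): row 5 has {A,B,D,E,F,G}; column 4 has {B,D,G}, so it must be C.
(r6,c2): row 6 has {A,C,D,F,G}; column 2 has {D,E,G}, so it must be B.
(r6,c7): row 6 has {A,B,C,D,F,G}; column 7 has {A,B,F}, so it must be E.
(r7,c7): row 7 has {A,B,D,G}; column 7 has {A,B,E,F}, so it must be C.
(r2,c1): row 2 has {F,G}; column 1 has {A,B,D,E,F,G}, so it must be C.
(r2,c2): row 2 has {C,F,G}; column 2 has {B,D,E,G}, so it must be A.
(r2,c4): row 2 has {A,C,F,G}; column 4 has {B,C,D,G}, so it must be E.
(r2,c7): row 2 has {A,C,E,F,G}; column 7 has {A,B,C,E,F}, so it must be D.
(r3,c4): row 3 has {A,B,E}; column 4 has {B,C,D,E,G}, so it must be F.
(r3,c6): row 3 has {A,B,E,F}; column 6 has {A,C,G}, so it must be D.
(r3,c7): row 3 has {A,B,D,E,F}; column 7 has {A,B,C,D,E,F}, so it must be G.
(r4,c4): row 4 has {B,C,D,E,G}; column 4 has {B,C,D,E,F,G}, so it must be A.
(r4,c6): row 4 has {A,B,C,D,E,G}; column 6 has {A,C,D,G}, so it must be F.
(r7,c2): row 7 has {A,B,C,D,G}; column 2 has {A,B,D,E,G}, so it must be F.
(r7,c6): row 7 has {A,B,C,D,F,G}; column 6 has {A,C,D,F,G}, so it must be E.
(r2,c6): row 2 has {A,C,D,E,F,G}; column 6 has {A,C,D,E,F,G}, so it must be B.
(r3,c2): row 3 has {A,B,D,E,F,G}; column 2 has {A,B,D,E,F,G}, so it must be C.

A G D B E C F / C A G E F B D / B C E F A D G / E D C A G F B / F E B C D G A / G B F D C A E / D F A G B E C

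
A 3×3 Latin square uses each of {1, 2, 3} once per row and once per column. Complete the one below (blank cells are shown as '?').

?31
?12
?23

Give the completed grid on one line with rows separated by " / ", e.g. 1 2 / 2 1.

2 3 1 / 3 1 2 / 1 2 3

Cell (r1,c1): row 1 has {1,3}; column 1 is empty so far → 2.
Cell (r2,c1): row 2 has {1,2}; column 1 has {2} → 3.
Cell (r3,c1): row 3 has {2,3}; column 1 has {2,3} → 1.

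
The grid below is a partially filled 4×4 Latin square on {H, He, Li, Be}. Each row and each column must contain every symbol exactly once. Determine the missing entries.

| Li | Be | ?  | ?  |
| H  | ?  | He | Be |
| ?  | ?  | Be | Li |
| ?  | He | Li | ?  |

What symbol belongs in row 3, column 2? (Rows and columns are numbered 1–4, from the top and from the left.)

Cell (r1,c3): row 1 has {Li,Be}; column 3 has {He,Li,Be} → H.
Cell (r1,c4): row 1 has {H,Li,Be}; column 4 has {Li,Be} → He.
Cell (r2,c2): row 2 has {H,He,Be}; column 2 has {He,Be} → Li.
Cell (r3,c1): row 3 has {Li,Be}; column 1 has {H,Li} → He.
Cell (r3,c2): row 3 has {He,Li,Be}; column 2 has {He,Li,Be} → H.

H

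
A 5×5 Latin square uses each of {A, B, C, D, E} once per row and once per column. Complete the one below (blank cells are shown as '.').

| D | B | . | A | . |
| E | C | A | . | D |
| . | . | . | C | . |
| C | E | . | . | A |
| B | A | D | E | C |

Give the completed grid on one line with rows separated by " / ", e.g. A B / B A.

D B C A E / E C A B D / A D E C B / C E B D A / B A D E C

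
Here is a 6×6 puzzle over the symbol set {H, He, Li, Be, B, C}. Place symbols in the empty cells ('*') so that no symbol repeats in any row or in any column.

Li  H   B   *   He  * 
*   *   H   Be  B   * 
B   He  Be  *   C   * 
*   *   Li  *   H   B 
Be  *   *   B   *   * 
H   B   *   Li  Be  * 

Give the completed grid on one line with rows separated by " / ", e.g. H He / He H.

(r1,c4) = C
(r1,c6) = Be
(r3,c4) = H
(r3,c6) = Li
(r4,c4) = He
(r5,c5) = Li
(r4,c1) = C
(r4,c2) = Be
(r5,c2) = C
(r5,c3) = He
(r5,c6) = H
(r6,c3) = C
(r6,c6) = He
(r2,c1) = He
(r2,c2) = Li
(r2,c6) = C

Li H B C He Be / He Li H Be B C / B He Be H C Li / C Be Li He H B / Be C He B Li H / H B C Li Be He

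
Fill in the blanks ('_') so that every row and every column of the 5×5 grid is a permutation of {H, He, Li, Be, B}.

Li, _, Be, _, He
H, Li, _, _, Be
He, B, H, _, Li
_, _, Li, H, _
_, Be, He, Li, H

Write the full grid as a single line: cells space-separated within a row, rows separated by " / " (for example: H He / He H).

Li H Be B He / H Li B He Be / He B H Be Li / Be He Li H B / B Be He Li H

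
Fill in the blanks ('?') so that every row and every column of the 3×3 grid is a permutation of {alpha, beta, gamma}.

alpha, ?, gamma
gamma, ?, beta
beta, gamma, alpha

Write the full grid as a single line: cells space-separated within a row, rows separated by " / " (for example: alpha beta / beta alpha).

alpha beta gamma / gamma alpha beta / beta gamma alpha

Cell (r1,c2): row 1 has {alpha,gamma}; column 2 has {gamma} → beta.
Cell (r2,c2): row 2 has {beta,gamma}; column 2 has {beta,gamma} → alpha.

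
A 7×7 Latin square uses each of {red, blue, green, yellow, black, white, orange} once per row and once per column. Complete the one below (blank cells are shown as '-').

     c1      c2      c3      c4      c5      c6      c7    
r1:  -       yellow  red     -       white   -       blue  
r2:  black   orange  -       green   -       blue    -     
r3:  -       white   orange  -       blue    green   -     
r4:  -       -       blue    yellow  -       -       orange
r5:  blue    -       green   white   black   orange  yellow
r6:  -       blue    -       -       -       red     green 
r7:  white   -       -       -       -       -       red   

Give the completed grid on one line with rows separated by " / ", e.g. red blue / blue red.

(r1,c6) = black
(r2,c7) = white
(r3,c7) = black
(r4,c6) = white
(r5,c2) = red
(r7,c6) = yellow
(r1,c4) = orange
(r2,c3) = yellow
(r2,c5) = red
(r3,c4) = red
(r4,c5) = green
(r6,c4) = black
(r7,c3) = black
(r7,c4) = blue
(r7,c5) = orange
(r1,c1) = green
(r3,c1) = yellow
(r4,c1) = red
(r4,c2) = black
(r6,c1) = orange
(r6,c3) = white
(r6,c5) = yellow
(r7,c2) = green

green yellow red orange white black blue / black orange yellow green red blue white / yellow white orange red blue green black / red black blue yellow green white orange / blue red green white black orange yellow / orange blue white black yellow red green / white green black blue orange yellow red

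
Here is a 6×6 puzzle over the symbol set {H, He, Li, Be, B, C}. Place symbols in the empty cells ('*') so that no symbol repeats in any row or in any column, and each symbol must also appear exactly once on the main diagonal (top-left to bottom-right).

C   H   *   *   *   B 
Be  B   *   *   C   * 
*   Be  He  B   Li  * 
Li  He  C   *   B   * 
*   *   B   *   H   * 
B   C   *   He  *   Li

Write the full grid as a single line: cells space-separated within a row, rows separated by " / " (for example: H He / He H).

C H Be Li He B / Be B Li H C He / H Be He B Li C / Li He C Be B H / He Li B C H Be / B C H He Be Li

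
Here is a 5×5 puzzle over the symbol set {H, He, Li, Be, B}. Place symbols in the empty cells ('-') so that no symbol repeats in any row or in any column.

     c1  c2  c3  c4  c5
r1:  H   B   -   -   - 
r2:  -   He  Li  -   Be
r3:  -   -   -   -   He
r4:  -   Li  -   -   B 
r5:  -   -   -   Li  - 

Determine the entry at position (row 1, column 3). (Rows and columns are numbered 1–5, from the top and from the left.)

He

(r1,c5): row 1 has {H,B}; column 5 has {He,Be,B}, so it must be Li.
(r2,c1): row 2 has {He,Li,Be}; column 1 has {H}, so it must be B.
(r2,c4): row 2 has {He,Li,Be,B}; column 4 has {Li}, so it must be H.
(r5,c5): row 5 has {Li}; column 5 has {He,Li,Be,B}, so it must be H.
(r5,c2): row 5 has {H,Li}; column 2 has {He,Li,B}, so it must be Be.
(r3,c2): row 3 has {He}; column 2 has {He,Li,Be,B}, so it must be H.
(r5,c1): row 5 has {H,Li,Be}; column 1 has {H,B}, so it must be He.
(r5,c3): row 5 has {H,He,Li,Be}; column 3 has {Li}, so it must be B.
(r3,c3): row 3 has {H,He}; column 3 has {Li,B}, so it must be Be.
(r3,c4): row 3 has {H,He,Be}; column 4 has {H,Li}, so it must be B.
(r4,c1): row 4 has {Li,B}; column 1 has {H,He,B}, so it must be Be.
(r4,c4): row 4 has {Li,Be,B}; column 4 has {H,Li,B}, so it must be He.
(r1,c3): row 1 has {H,Li,B}; column 3 has {Li,Be,B}, so it must be He.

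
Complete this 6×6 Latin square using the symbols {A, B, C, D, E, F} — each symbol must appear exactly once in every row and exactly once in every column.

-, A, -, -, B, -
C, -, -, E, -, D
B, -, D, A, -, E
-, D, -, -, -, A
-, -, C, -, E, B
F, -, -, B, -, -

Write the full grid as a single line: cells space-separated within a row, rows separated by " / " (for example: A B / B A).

D A E C B F / C B F E A D / B C D A F E / E D B F C A / A F C D E B / F E A B D C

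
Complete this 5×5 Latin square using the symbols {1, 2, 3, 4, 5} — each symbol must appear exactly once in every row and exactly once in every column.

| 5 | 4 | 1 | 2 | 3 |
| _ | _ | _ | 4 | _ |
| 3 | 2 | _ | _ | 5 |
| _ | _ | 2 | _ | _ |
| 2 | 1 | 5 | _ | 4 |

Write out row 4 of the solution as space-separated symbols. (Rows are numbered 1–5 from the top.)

(r2,c1): row 2 has {4}; column 1 has {2,3,5}, so it must be 1.
(r2,c3): row 2 has {1,4}; column 3 has {1,2,5}, so it must be 3.
(r2,c5): row 2 has {1,3,4}; column 5 has {3,4,5}, so it must be 2.
(r3,c3): row 3 has {2,3,5}; column 3 has {1,2,3,5}, so it must be 4.
(r3,c4): row 3 has {2,3,4,5}; column 4 has {2,4}, so it must be 1.
(r4,c1): row 4 has {2}; column 1 has {1,2,3,5}, so it must be 4.
(r4,c5): row 4 has {2,4}; column 5 has {2,3,4,5}, so it must be 1.
(r5,c4): row 5 has {1,2,4,5}; column 4 has {1,2,4}, so it must be 3.
(r2,c2): row 2 has {1,2,3,4}; column 2 has {1,2,4}, so it must be 5.
(r4,c2): row 4 has {1,2,4}; column 2 has {1,2,4,5}, so it must be 3.
(r4,c4): row 4 has {1,2,3,4}; column 4 has {1,2,3,4}, so it must be 5.

4 3 2 5 1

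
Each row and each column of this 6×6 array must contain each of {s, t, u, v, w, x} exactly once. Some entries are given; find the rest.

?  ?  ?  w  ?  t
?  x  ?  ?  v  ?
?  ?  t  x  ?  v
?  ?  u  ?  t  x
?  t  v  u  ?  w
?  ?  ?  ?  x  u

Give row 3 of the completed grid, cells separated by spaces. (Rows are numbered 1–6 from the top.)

s u t x w v

Cell (r2,c6): row 2 has {v,x}; column 6 has {t,u,v,w,x} → s.
Cell (r5,c5): row 5 has {t,u,v,w}; column 5 has {t,v,x} → s.
Cell (r1,c5): row 1 has {t,w}; column 5 has {s,t,v,x} → u.
Cell (r2,c3): row 2 has {s,v,x}; column 3 has {t,u,v} → w.
Cell (r2,c4): row 2 has {s,v,w,x}; column 4 has {u,w,x} → t.
Cell (r3,c5): row 3 has {t,v,x}; column 5 has {s,t,u,v,x} → w.
Cell (r5,c1): row 5 has {s,t,u,v,w}; column 1 is empty so far → x.
Cell (r6,c3): row 6 has {u,x}; column 3 has {t,u,v,w} → s.
Cell (r6,c4): row 6 has {s,u,x}; column 4 has {t,u,w,x} → v.
Cell (r1,c3): row 1 has {t,u,w}; column 3 has {s,t,u,v,w} → x.
Cell (r2,c1): row 2 has {s,t,v,w,x}; column 1 has {x} → u.
Cell (r3,c1): row 3 has {t,v,w,x}; column 1 has {u,x} → s.
Cell (r3,c2): row 3 has {s,t,v,w,x}; column 2 has {t,x} → u.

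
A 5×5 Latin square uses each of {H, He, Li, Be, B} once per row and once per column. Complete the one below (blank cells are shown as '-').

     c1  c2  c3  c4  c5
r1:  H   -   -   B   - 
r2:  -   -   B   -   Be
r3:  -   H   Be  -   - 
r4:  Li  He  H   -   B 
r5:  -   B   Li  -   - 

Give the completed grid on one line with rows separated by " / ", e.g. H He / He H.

(r1,c3): row 1 has {H,B}; column 3 has {H,Li,Be,B}, so it must be He.
(r1,c5): row 1 has {H,He,B}; column 5 has {Be,B}, so it must be Li.
(r2,c1): row 2 has {Be,B}; column 1 has {H,Li}, so it must be He.
(r2,c2): row 2 has {He,Be,B}; column 2 has {H,He,B}, so it must be Li.
(r2,c4): row 2 has {He,Li,Be,B}; column 4 has {B}, so it must be H.
(r3,c1): row 3 has {H,Be}; column 1 has {H,He,Li}, so it must be B.
(r3,c5): row 3 has {H,Be,B}; column 5 has {Li,Be,B}, so it must be He.
(r4,c4): row 4 has {H,He,Li,B}; column 4 has {H,B}, so it must be Be.
(r5,c1): row 5 has {Li,B}; column 1 has {H,He,Li,B}, so it must be Be.
(r5,c4): row 5 has {Li,Be,B}; column 4 has {H,Be,B}, so it must be He.
(r5,c5): row 5 has {He,Li,Be,B}; column 5 has {He,Li,Be,B}, so it must be H.
(r1,c2): row 1 has {H,He,Li,B}; column 2 has {H,He,Li,B}, so it must be Be.
(r3,c4): row 3 has {H,He,Be,B}; column 4 has {H,He,Be,B}, so it must be Li.

H Be He B Li / He Li B H Be / B H Be Li He / Li He H Be B / Be B Li He H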